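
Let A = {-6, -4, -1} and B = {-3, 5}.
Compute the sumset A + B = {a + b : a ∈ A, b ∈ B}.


A + B = {a + b : a ∈ A, b ∈ B}.
Enumerate all |A|·|B| = 3·2 = 6 pairs (a, b) and collect distinct sums.
a = -6: -6+-3=-9, -6+5=-1
a = -4: -4+-3=-7, -4+5=1
a = -1: -1+-3=-4, -1+5=4
Collecting distinct sums: A + B = {-9, -7, -4, -1, 1, 4}
|A + B| = 6

A + B = {-9, -7, -4, -1, 1, 4}


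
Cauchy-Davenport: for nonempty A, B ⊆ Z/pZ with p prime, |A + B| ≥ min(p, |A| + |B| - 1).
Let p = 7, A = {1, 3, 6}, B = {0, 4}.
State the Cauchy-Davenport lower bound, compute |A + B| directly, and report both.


Cauchy-Davenport: |A + B| ≥ min(p, |A| + |B| - 1) for A, B nonempty in Z/pZ.
|A| = 3, |B| = 2, p = 7.
CD lower bound = min(7, 3 + 2 - 1) = min(7, 4) = 4.
Compute A + B mod 7 directly:
a = 1: 1+0=1, 1+4=5
a = 3: 3+0=3, 3+4=0
a = 6: 6+0=6, 6+4=3
A + B = {0, 1, 3, 5, 6}, so |A + B| = 5.
Verify: 5 ≥ 4? Yes ✓.

CD lower bound = 4, actual |A + B| = 5.


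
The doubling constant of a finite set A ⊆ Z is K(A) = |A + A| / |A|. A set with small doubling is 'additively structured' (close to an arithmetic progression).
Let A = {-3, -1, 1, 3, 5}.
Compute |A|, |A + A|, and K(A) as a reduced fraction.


|A| = 5.
Compute A + A by enumerating all 25 pairs.
A + A = {-6, -4, -2, 0, 2, 4, 6, 8, 10}, so |A + A| = 9.
K = |A + A| / |A| = 9/5 (already in lowest terms) ≈ 1.8000.
Reference: AP of size 5 gives K = 9/5 ≈ 1.8000; a fully generic set of size 5 gives K ≈ 3.0000.

|A| = 5, |A + A| = 9, K = 9/5.


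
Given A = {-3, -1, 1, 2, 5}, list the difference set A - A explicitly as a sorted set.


A - A = {a - a' : a, a' ∈ A}.
Compute a - a' for each ordered pair (a, a'):
a = -3: -3--3=0, -3--1=-2, -3-1=-4, -3-2=-5, -3-5=-8
a = -1: -1--3=2, -1--1=0, -1-1=-2, -1-2=-3, -1-5=-6
a = 1: 1--3=4, 1--1=2, 1-1=0, 1-2=-1, 1-5=-4
a = 2: 2--3=5, 2--1=3, 2-1=1, 2-2=0, 2-5=-3
a = 5: 5--3=8, 5--1=6, 5-1=4, 5-2=3, 5-5=0
Collecting distinct values (and noting 0 appears from a-a):
A - A = {-8, -6, -5, -4, -3, -2, -1, 0, 1, 2, 3, 4, 5, 6, 8}
|A - A| = 15

A - A = {-8, -6, -5, -4, -3, -2, -1, 0, 1, 2, 3, 4, 5, 6, 8}


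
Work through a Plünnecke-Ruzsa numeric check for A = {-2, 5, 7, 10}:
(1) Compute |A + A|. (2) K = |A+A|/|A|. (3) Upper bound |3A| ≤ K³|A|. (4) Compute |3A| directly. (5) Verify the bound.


|A| = 4.
Step 1: Compute A + A by enumerating all 16 pairs.
A + A = {-4, 3, 5, 8, 10, 12, 14, 15, 17, 20}, so |A + A| = 10.
Step 2: Doubling constant K = |A + A|/|A| = 10/4 = 10/4 ≈ 2.5000.
Step 3: Plünnecke-Ruzsa gives |3A| ≤ K³·|A| = (2.5000)³ · 4 ≈ 62.5000.
Step 4: Compute 3A = A + A + A directly by enumerating all triples (a,b,c) ∈ A³; |3A| = 19.
Step 5: Check 19 ≤ 62.5000? Yes ✓.

K = 10/4, Plünnecke-Ruzsa bound K³|A| ≈ 62.5000, |3A| = 19, inequality holds.


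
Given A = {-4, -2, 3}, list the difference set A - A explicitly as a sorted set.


A - A = {a - a' : a, a' ∈ A}.
Compute a - a' for each ordered pair (a, a'):
a = -4: -4--4=0, -4--2=-2, -4-3=-7
a = -2: -2--4=2, -2--2=0, -2-3=-5
a = 3: 3--4=7, 3--2=5, 3-3=0
Collecting distinct values (and noting 0 appears from a-a):
A - A = {-7, -5, -2, 0, 2, 5, 7}
|A - A| = 7

A - A = {-7, -5, -2, 0, 2, 5, 7}


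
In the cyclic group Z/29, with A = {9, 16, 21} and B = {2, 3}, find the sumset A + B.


Work in Z/29Z: reduce every sum a + b modulo 29.
Enumerate all 6 pairs:
a = 9: 9+2=11, 9+3=12
a = 16: 16+2=18, 16+3=19
a = 21: 21+2=23, 21+3=24
Distinct residues collected: {11, 12, 18, 19, 23, 24}
|A + B| = 6 (out of 29 total residues).

A + B = {11, 12, 18, 19, 23, 24}


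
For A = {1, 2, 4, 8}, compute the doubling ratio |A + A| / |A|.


|A| = 4.
Compute A + A by enumerating all 16 pairs.
A + A = {2, 3, 4, 5, 6, 8, 9, 10, 12, 16}, so |A + A| = 10.
K = |A + A| / |A| = 10/4 = 5/2 ≈ 2.5000.
Reference: AP of size 4 gives K = 7/4 ≈ 1.7500; a fully generic set of size 4 gives K ≈ 2.5000.

|A| = 4, |A + A| = 10, K = 10/4 = 5/2.


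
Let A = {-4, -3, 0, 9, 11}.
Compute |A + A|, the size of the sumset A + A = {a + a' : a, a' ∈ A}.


A + A = {a + a' : a, a' ∈ A}; |A| = 5.
General bounds: 2|A| - 1 ≤ |A + A| ≤ |A|(|A|+1)/2, i.e. 9 ≤ |A + A| ≤ 15.
Lower bound 2|A|-1 is attained iff A is an arithmetic progression.
Enumerate sums a + a' for a ≤ a' (symmetric, so this suffices):
a = -4: -4+-4=-8, -4+-3=-7, -4+0=-4, -4+9=5, -4+11=7
a = -3: -3+-3=-6, -3+0=-3, -3+9=6, -3+11=8
a = 0: 0+0=0, 0+9=9, 0+11=11
a = 9: 9+9=18, 9+11=20
a = 11: 11+11=22
Distinct sums: {-8, -7, -6, -4, -3, 0, 5, 6, 7, 8, 9, 11, 18, 20, 22}
|A + A| = 15

|A + A| = 15


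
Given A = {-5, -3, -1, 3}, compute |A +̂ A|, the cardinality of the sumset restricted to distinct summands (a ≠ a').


Restricted sumset: A +̂ A = {a + a' : a ∈ A, a' ∈ A, a ≠ a'}.
Equivalently, take A + A and drop any sum 2a that is achievable ONLY as a + a for a ∈ A (i.e. sums representable only with equal summands).
Enumerate pairs (a, a') with a < a' (symmetric, so each unordered pair gives one sum; this covers all a ≠ a'):
  -5 + -3 = -8
  -5 + -1 = -6
  -5 + 3 = -2
  -3 + -1 = -4
  -3 + 3 = 0
  -1 + 3 = 2
Collected distinct sums: {-8, -6, -4, -2, 0, 2}
|A +̂ A| = 6
(Reference bound: |A +̂ A| ≥ 2|A| - 3 for |A| ≥ 2, with |A| = 4 giving ≥ 5.)

|A +̂ A| = 6


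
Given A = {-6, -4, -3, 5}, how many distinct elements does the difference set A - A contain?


A - A = {a - a' : a, a' ∈ A}; |A| = 4.
Bounds: 2|A|-1 ≤ |A - A| ≤ |A|² - |A| + 1, i.e. 7 ≤ |A - A| ≤ 13.
Note: 0 ∈ A - A always (from a - a). The set is symmetric: if d ∈ A - A then -d ∈ A - A.
Enumerate nonzero differences d = a - a' with a > a' (then include -d):
Positive differences: {1, 2, 3, 8, 9, 11}
Full difference set: {0} ∪ (positive diffs) ∪ (negative diffs).
|A - A| = 1 + 2·6 = 13 (matches direct enumeration: 13).

|A - A| = 13


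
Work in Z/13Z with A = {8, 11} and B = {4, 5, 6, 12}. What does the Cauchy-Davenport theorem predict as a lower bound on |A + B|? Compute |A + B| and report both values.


Cauchy-Davenport: |A + B| ≥ min(p, |A| + |B| - 1) for A, B nonempty in Z/pZ.
|A| = 2, |B| = 4, p = 13.
CD lower bound = min(13, 2 + 4 - 1) = min(13, 5) = 5.
Compute A + B mod 13 directly:
a = 8: 8+4=12, 8+5=0, 8+6=1, 8+12=7
a = 11: 11+4=2, 11+5=3, 11+6=4, 11+12=10
A + B = {0, 1, 2, 3, 4, 7, 10, 12}, so |A + B| = 8.
Verify: 8 ≥ 5? Yes ✓.

CD lower bound = 5, actual |A + B| = 8.


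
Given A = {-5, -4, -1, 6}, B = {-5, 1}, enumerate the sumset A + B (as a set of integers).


A + B = {a + b : a ∈ A, b ∈ B}.
Enumerate all |A|·|B| = 4·2 = 8 pairs (a, b) and collect distinct sums.
a = -5: -5+-5=-10, -5+1=-4
a = -4: -4+-5=-9, -4+1=-3
a = -1: -1+-5=-6, -1+1=0
a = 6: 6+-5=1, 6+1=7
Collecting distinct sums: A + B = {-10, -9, -6, -4, -3, 0, 1, 7}
|A + B| = 8

A + B = {-10, -9, -6, -4, -3, 0, 1, 7}


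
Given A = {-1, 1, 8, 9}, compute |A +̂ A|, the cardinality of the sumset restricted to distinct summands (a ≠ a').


Restricted sumset: A +̂ A = {a + a' : a ∈ A, a' ∈ A, a ≠ a'}.
Equivalently, take A + A and drop any sum 2a that is achievable ONLY as a + a for a ∈ A (i.e. sums representable only with equal summands).
Enumerate pairs (a, a') with a < a' (symmetric, so each unordered pair gives one sum; this covers all a ≠ a'):
  -1 + 1 = 0
  -1 + 8 = 7
  -1 + 9 = 8
  1 + 8 = 9
  1 + 9 = 10
  8 + 9 = 17
Collected distinct sums: {0, 7, 8, 9, 10, 17}
|A +̂ A| = 6
(Reference bound: |A +̂ A| ≥ 2|A| - 3 for |A| ≥ 2, with |A| = 4 giving ≥ 5.)

|A +̂ A| = 6


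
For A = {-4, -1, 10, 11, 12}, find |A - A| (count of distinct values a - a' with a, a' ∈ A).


A - A = {a - a' : a, a' ∈ A}; |A| = 5.
Bounds: 2|A|-1 ≤ |A - A| ≤ |A|² - |A| + 1, i.e. 9 ≤ |A - A| ≤ 21.
Note: 0 ∈ A - A always (from a - a). The set is symmetric: if d ∈ A - A then -d ∈ A - A.
Enumerate nonzero differences d = a - a' with a > a' (then include -d):
Positive differences: {1, 2, 3, 11, 12, 13, 14, 15, 16}
Full difference set: {0} ∪ (positive diffs) ∪ (negative diffs).
|A - A| = 1 + 2·9 = 19 (matches direct enumeration: 19).

|A - A| = 19


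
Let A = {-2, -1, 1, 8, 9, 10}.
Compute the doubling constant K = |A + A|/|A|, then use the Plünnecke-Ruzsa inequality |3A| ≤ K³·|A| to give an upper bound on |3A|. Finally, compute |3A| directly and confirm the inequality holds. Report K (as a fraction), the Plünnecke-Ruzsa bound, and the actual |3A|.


|A| = 6.
Step 1: Compute A + A by enumerating all 36 pairs.
A + A = {-4, -3, -2, -1, 0, 2, 6, 7, 8, 9, 10, 11, 16, 17, 18, 19, 20}, so |A + A| = 17.
Step 2: Doubling constant K = |A + A|/|A| = 17/6 = 17/6 ≈ 2.8333.
Step 3: Plünnecke-Ruzsa gives |3A| ≤ K³·|A| = (2.8333)³ · 6 ≈ 136.4722.
Step 4: Compute 3A = A + A + A directly by enumerating all triples (a,b,c) ∈ A³; |3A| = 33.
Step 5: Check 33 ≤ 136.4722? Yes ✓.

K = 17/6, Plünnecke-Ruzsa bound K³|A| ≈ 136.4722, |3A| = 33, inequality holds.


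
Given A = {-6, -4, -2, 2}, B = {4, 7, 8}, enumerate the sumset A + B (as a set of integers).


A + B = {a + b : a ∈ A, b ∈ B}.
Enumerate all |A|·|B| = 4·3 = 12 pairs (a, b) and collect distinct sums.
a = -6: -6+4=-2, -6+7=1, -6+8=2
a = -4: -4+4=0, -4+7=3, -4+8=4
a = -2: -2+4=2, -2+7=5, -2+8=6
a = 2: 2+4=6, 2+7=9, 2+8=10
Collecting distinct sums: A + B = {-2, 0, 1, 2, 3, 4, 5, 6, 9, 10}
|A + B| = 10

A + B = {-2, 0, 1, 2, 3, 4, 5, 6, 9, 10}


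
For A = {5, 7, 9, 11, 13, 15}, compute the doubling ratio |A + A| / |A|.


|A| = 6.
Compute A + A by enumerating all 36 pairs.
A + A = {10, 12, 14, 16, 18, 20, 22, 24, 26, 28, 30}, so |A + A| = 11.
K = |A + A| / |A| = 11/6 (already in lowest terms) ≈ 1.8333.
Reference: AP of size 6 gives K = 11/6 ≈ 1.8333; a fully generic set of size 6 gives K ≈ 3.5000.

|A| = 6, |A + A| = 11, K = 11/6.


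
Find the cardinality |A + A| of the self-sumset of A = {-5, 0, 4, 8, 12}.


A + A = {a + a' : a, a' ∈ A}; |A| = 5.
General bounds: 2|A| - 1 ≤ |A + A| ≤ |A|(|A|+1)/2, i.e. 9 ≤ |A + A| ≤ 15.
Lower bound 2|A|-1 is attained iff A is an arithmetic progression.
Enumerate sums a + a' for a ≤ a' (symmetric, so this suffices):
a = -5: -5+-5=-10, -5+0=-5, -5+4=-1, -5+8=3, -5+12=7
a = 0: 0+0=0, 0+4=4, 0+8=8, 0+12=12
a = 4: 4+4=8, 4+8=12, 4+12=16
a = 8: 8+8=16, 8+12=20
a = 12: 12+12=24
Distinct sums: {-10, -5, -1, 0, 3, 4, 7, 8, 12, 16, 20, 24}
|A + A| = 12

|A + A| = 12


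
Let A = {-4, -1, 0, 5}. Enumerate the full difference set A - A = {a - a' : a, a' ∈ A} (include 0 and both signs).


A - A = {a - a' : a, a' ∈ A}.
Compute a - a' for each ordered pair (a, a'):
a = -4: -4--4=0, -4--1=-3, -4-0=-4, -4-5=-9
a = -1: -1--4=3, -1--1=0, -1-0=-1, -1-5=-6
a = 0: 0--4=4, 0--1=1, 0-0=0, 0-5=-5
a = 5: 5--4=9, 5--1=6, 5-0=5, 5-5=0
Collecting distinct values (and noting 0 appears from a-a):
A - A = {-9, -6, -5, -4, -3, -1, 0, 1, 3, 4, 5, 6, 9}
|A - A| = 13

A - A = {-9, -6, -5, -4, -3, -1, 0, 1, 3, 4, 5, 6, 9}


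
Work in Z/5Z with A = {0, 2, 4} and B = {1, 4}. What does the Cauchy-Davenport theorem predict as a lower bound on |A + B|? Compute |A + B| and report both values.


Cauchy-Davenport: |A + B| ≥ min(p, |A| + |B| - 1) for A, B nonempty in Z/pZ.
|A| = 3, |B| = 2, p = 5.
CD lower bound = min(5, 3 + 2 - 1) = min(5, 4) = 4.
Compute A + B mod 5 directly:
a = 0: 0+1=1, 0+4=4
a = 2: 2+1=3, 2+4=1
a = 4: 4+1=0, 4+4=3
A + B = {0, 1, 3, 4}, so |A + B| = 4.
Verify: 4 ≥ 4? Yes ✓.

CD lower bound = 4, actual |A + B| = 4.


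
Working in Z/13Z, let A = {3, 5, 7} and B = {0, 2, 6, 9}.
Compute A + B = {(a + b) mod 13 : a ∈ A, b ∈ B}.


Work in Z/13Z: reduce every sum a + b modulo 13.
Enumerate all 12 pairs:
a = 3: 3+0=3, 3+2=5, 3+6=9, 3+9=12
a = 5: 5+0=5, 5+2=7, 5+6=11, 5+9=1
a = 7: 7+0=7, 7+2=9, 7+6=0, 7+9=3
Distinct residues collected: {0, 1, 3, 5, 7, 9, 11, 12}
|A + B| = 8 (out of 13 total residues).

A + B = {0, 1, 3, 5, 7, 9, 11, 12}


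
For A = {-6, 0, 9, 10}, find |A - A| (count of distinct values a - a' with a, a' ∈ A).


A - A = {a - a' : a, a' ∈ A}; |A| = 4.
Bounds: 2|A|-1 ≤ |A - A| ≤ |A|² - |A| + 1, i.e. 7 ≤ |A - A| ≤ 13.
Note: 0 ∈ A - A always (from a - a). The set is symmetric: if d ∈ A - A then -d ∈ A - A.
Enumerate nonzero differences d = a - a' with a > a' (then include -d):
Positive differences: {1, 6, 9, 10, 15, 16}
Full difference set: {0} ∪ (positive diffs) ∪ (negative diffs).
|A - A| = 1 + 2·6 = 13 (matches direct enumeration: 13).

|A - A| = 13


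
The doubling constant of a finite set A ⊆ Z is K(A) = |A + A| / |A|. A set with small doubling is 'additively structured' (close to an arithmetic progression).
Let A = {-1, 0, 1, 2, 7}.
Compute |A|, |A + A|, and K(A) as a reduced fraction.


|A| = 5.
Compute A + A by enumerating all 25 pairs.
A + A = {-2, -1, 0, 1, 2, 3, 4, 6, 7, 8, 9, 14}, so |A + A| = 12.
K = |A + A| / |A| = 12/5 (already in lowest terms) ≈ 2.4000.
Reference: AP of size 5 gives K = 9/5 ≈ 1.8000; a fully generic set of size 5 gives K ≈ 3.0000.

|A| = 5, |A + A| = 12, K = 12/5.


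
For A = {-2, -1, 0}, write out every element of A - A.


A - A = {a - a' : a, a' ∈ A}.
Compute a - a' for each ordered pair (a, a'):
a = -2: -2--2=0, -2--1=-1, -2-0=-2
a = -1: -1--2=1, -1--1=0, -1-0=-1
a = 0: 0--2=2, 0--1=1, 0-0=0
Collecting distinct values (and noting 0 appears from a-a):
A - A = {-2, -1, 0, 1, 2}
|A - A| = 5

A - A = {-2, -1, 0, 1, 2}


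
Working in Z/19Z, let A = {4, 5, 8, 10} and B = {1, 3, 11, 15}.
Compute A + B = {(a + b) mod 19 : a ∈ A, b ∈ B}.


Work in Z/19Z: reduce every sum a + b modulo 19.
Enumerate all 16 pairs:
a = 4: 4+1=5, 4+3=7, 4+11=15, 4+15=0
a = 5: 5+1=6, 5+3=8, 5+11=16, 5+15=1
a = 8: 8+1=9, 8+3=11, 8+11=0, 8+15=4
a = 10: 10+1=11, 10+3=13, 10+11=2, 10+15=6
Distinct residues collected: {0, 1, 2, 4, 5, 6, 7, 8, 9, 11, 13, 15, 16}
|A + B| = 13 (out of 19 total residues).

A + B = {0, 1, 2, 4, 5, 6, 7, 8, 9, 11, 13, 15, 16}


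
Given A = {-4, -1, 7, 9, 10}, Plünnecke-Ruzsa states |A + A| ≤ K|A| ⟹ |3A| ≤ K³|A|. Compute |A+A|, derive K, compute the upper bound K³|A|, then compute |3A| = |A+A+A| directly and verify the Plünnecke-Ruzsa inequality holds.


|A| = 5.
Step 1: Compute A + A by enumerating all 25 pairs.
A + A = {-8, -5, -2, 3, 5, 6, 8, 9, 14, 16, 17, 18, 19, 20}, so |A + A| = 14.
Step 2: Doubling constant K = |A + A|/|A| = 14/5 = 14/5 ≈ 2.8000.
Step 3: Plünnecke-Ruzsa gives |3A| ≤ K³·|A| = (2.8000)³ · 5 ≈ 109.7600.
Step 4: Compute 3A = A + A + A directly by enumerating all triples (a,b,c) ∈ A³; |3A| = 29.
Step 5: Check 29 ≤ 109.7600? Yes ✓.

K = 14/5, Plünnecke-Ruzsa bound K³|A| ≈ 109.7600, |3A| = 29, inequality holds.


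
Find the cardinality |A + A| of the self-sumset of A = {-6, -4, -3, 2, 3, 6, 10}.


A + A = {a + a' : a, a' ∈ A}; |A| = 7.
General bounds: 2|A| - 1 ≤ |A + A| ≤ |A|(|A|+1)/2, i.e. 13 ≤ |A + A| ≤ 28.
Lower bound 2|A|-1 is attained iff A is an arithmetic progression.
Enumerate sums a + a' for a ≤ a' (symmetric, so this suffices):
a = -6: -6+-6=-12, -6+-4=-10, -6+-3=-9, -6+2=-4, -6+3=-3, -6+6=0, -6+10=4
a = -4: -4+-4=-8, -4+-3=-7, -4+2=-2, -4+3=-1, -4+6=2, -4+10=6
a = -3: -3+-3=-6, -3+2=-1, -3+3=0, -3+6=3, -3+10=7
a = 2: 2+2=4, 2+3=5, 2+6=8, 2+10=12
a = 3: 3+3=6, 3+6=9, 3+10=13
a = 6: 6+6=12, 6+10=16
a = 10: 10+10=20
Distinct sums: {-12, -10, -9, -8, -7, -6, -4, -3, -2, -1, 0, 2, 3, 4, 5, 6, 7, 8, 9, 12, 13, 16, 20}
|A + A| = 23

|A + A| = 23


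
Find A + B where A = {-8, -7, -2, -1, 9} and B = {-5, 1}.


A + B = {a + b : a ∈ A, b ∈ B}.
Enumerate all |A|·|B| = 5·2 = 10 pairs (a, b) and collect distinct sums.
a = -8: -8+-5=-13, -8+1=-7
a = -7: -7+-5=-12, -7+1=-6
a = -2: -2+-5=-7, -2+1=-1
a = -1: -1+-5=-6, -1+1=0
a = 9: 9+-5=4, 9+1=10
Collecting distinct sums: A + B = {-13, -12, -7, -6, -1, 0, 4, 10}
|A + B| = 8

A + B = {-13, -12, -7, -6, -1, 0, 4, 10}


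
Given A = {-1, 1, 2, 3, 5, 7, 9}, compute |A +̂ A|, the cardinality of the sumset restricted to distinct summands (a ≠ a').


Restricted sumset: A +̂ A = {a + a' : a ∈ A, a' ∈ A, a ≠ a'}.
Equivalently, take A + A and drop any sum 2a that is achievable ONLY as a + a for a ∈ A (i.e. sums representable only with equal summands).
Enumerate pairs (a, a') with a < a' (symmetric, so each unordered pair gives one sum; this covers all a ≠ a'):
  -1 + 1 = 0
  -1 + 2 = 1
  -1 + 3 = 2
  -1 + 5 = 4
  -1 + 7 = 6
  -1 + 9 = 8
  1 + 2 = 3
  1 + 3 = 4
  1 + 5 = 6
  1 + 7 = 8
  1 + 9 = 10
  2 + 3 = 5
  2 + 5 = 7
  2 + 7 = 9
  2 + 9 = 11
  3 + 5 = 8
  3 + 7 = 10
  3 + 9 = 12
  5 + 7 = 12
  5 + 9 = 14
  7 + 9 = 16
Collected distinct sums: {0, 1, 2, 3, 4, 5, 6, 7, 8, 9, 10, 11, 12, 14, 16}
|A +̂ A| = 15
(Reference bound: |A +̂ A| ≥ 2|A| - 3 for |A| ≥ 2, with |A| = 7 giving ≥ 11.)

|A +̂ A| = 15


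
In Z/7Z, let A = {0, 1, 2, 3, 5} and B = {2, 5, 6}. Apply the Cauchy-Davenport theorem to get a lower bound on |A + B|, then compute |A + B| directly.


Cauchy-Davenport: |A + B| ≥ min(p, |A| + |B| - 1) for A, B nonempty in Z/pZ.
|A| = 5, |B| = 3, p = 7.
CD lower bound = min(7, 5 + 3 - 1) = min(7, 7) = 7.
Compute A + B mod 7 directly:
a = 0: 0+2=2, 0+5=5, 0+6=6
a = 1: 1+2=3, 1+5=6, 1+6=0
a = 2: 2+2=4, 2+5=0, 2+6=1
a = 3: 3+2=5, 3+5=1, 3+6=2
a = 5: 5+2=0, 5+5=3, 5+6=4
A + B = {0, 1, 2, 3, 4, 5, 6}, so |A + B| = 7.
Verify: 7 ≥ 7? Yes ✓.

CD lower bound = 7, actual |A + B| = 7.


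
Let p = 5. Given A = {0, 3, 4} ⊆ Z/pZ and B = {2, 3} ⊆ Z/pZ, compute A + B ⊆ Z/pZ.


Work in Z/5Z: reduce every sum a + b modulo 5.
Enumerate all 6 pairs:
a = 0: 0+2=2, 0+3=3
a = 3: 3+2=0, 3+3=1
a = 4: 4+2=1, 4+3=2
Distinct residues collected: {0, 1, 2, 3}
|A + B| = 4 (out of 5 total residues).

A + B = {0, 1, 2, 3}


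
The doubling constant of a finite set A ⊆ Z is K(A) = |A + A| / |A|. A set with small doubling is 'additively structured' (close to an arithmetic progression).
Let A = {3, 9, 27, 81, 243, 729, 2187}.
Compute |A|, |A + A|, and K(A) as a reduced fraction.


|A| = 7.
Compute A + A by enumerating all 49 pairs.
A + A = {6, 12, 18, 30, 36, 54, 84, 90, 108, 162, 246, 252, 270, 324, 486, 732, 738, 756, 810, 972, 1458, 2190, 2196, 2214, 2268, 2430, 2916, 4374}, so |A + A| = 28.
K = |A + A| / |A| = 28/7 = 4/1 ≈ 4.0000.
Reference: AP of size 7 gives K = 13/7 ≈ 1.8571; a fully generic set of size 7 gives K ≈ 4.0000.

|A| = 7, |A + A| = 28, K = 28/7 = 4/1.


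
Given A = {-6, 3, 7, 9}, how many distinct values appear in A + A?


A + A = {a + a' : a, a' ∈ A}; |A| = 4.
General bounds: 2|A| - 1 ≤ |A + A| ≤ |A|(|A|+1)/2, i.e. 7 ≤ |A + A| ≤ 10.
Lower bound 2|A|-1 is attained iff A is an arithmetic progression.
Enumerate sums a + a' for a ≤ a' (symmetric, so this suffices):
a = -6: -6+-6=-12, -6+3=-3, -6+7=1, -6+9=3
a = 3: 3+3=6, 3+7=10, 3+9=12
a = 7: 7+7=14, 7+9=16
a = 9: 9+9=18
Distinct sums: {-12, -3, 1, 3, 6, 10, 12, 14, 16, 18}
|A + A| = 10

|A + A| = 10


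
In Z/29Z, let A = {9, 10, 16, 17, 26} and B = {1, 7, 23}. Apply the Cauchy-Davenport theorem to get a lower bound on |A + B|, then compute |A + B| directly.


Cauchy-Davenport: |A + B| ≥ min(p, |A| + |B| - 1) for A, B nonempty in Z/pZ.
|A| = 5, |B| = 3, p = 29.
CD lower bound = min(29, 5 + 3 - 1) = min(29, 7) = 7.
Compute A + B mod 29 directly:
a = 9: 9+1=10, 9+7=16, 9+23=3
a = 10: 10+1=11, 10+7=17, 10+23=4
a = 16: 16+1=17, 16+7=23, 16+23=10
a = 17: 17+1=18, 17+7=24, 17+23=11
a = 26: 26+1=27, 26+7=4, 26+23=20
A + B = {3, 4, 10, 11, 16, 17, 18, 20, 23, 24, 27}, so |A + B| = 11.
Verify: 11 ≥ 7? Yes ✓.

CD lower bound = 7, actual |A + B| = 11.


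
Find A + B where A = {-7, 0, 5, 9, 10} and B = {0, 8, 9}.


A + B = {a + b : a ∈ A, b ∈ B}.
Enumerate all |A|·|B| = 5·3 = 15 pairs (a, b) and collect distinct sums.
a = -7: -7+0=-7, -7+8=1, -7+9=2
a = 0: 0+0=0, 0+8=8, 0+9=9
a = 5: 5+0=5, 5+8=13, 5+9=14
a = 9: 9+0=9, 9+8=17, 9+9=18
a = 10: 10+0=10, 10+8=18, 10+9=19
Collecting distinct sums: A + B = {-7, 0, 1, 2, 5, 8, 9, 10, 13, 14, 17, 18, 19}
|A + B| = 13

A + B = {-7, 0, 1, 2, 5, 8, 9, 10, 13, 14, 17, 18, 19}


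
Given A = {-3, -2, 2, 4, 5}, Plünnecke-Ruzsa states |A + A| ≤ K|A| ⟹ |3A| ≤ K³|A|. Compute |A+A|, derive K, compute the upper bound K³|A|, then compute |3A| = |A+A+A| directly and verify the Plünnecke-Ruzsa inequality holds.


|A| = 5.
Step 1: Compute A + A by enumerating all 25 pairs.
A + A = {-6, -5, -4, -1, 0, 1, 2, 3, 4, 6, 7, 8, 9, 10}, so |A + A| = 14.
Step 2: Doubling constant K = |A + A|/|A| = 14/5 = 14/5 ≈ 2.8000.
Step 3: Plünnecke-Ruzsa gives |3A| ≤ K³·|A| = (2.8000)³ · 5 ≈ 109.7600.
Step 4: Compute 3A = A + A + A directly by enumerating all triples (a,b,c) ∈ A³; |3A| = 24.
Step 5: Check 24 ≤ 109.7600? Yes ✓.

K = 14/5, Plünnecke-Ruzsa bound K³|A| ≈ 109.7600, |3A| = 24, inequality holds.


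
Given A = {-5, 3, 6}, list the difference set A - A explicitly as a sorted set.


A - A = {a - a' : a, a' ∈ A}.
Compute a - a' for each ordered pair (a, a'):
a = -5: -5--5=0, -5-3=-8, -5-6=-11
a = 3: 3--5=8, 3-3=0, 3-6=-3
a = 6: 6--5=11, 6-3=3, 6-6=0
Collecting distinct values (and noting 0 appears from a-a):
A - A = {-11, -8, -3, 0, 3, 8, 11}
|A - A| = 7

A - A = {-11, -8, -3, 0, 3, 8, 11}


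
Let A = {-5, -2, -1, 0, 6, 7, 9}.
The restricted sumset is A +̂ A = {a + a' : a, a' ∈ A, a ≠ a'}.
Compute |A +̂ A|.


Restricted sumset: A +̂ A = {a + a' : a ∈ A, a' ∈ A, a ≠ a'}.
Equivalently, take A + A and drop any sum 2a that is achievable ONLY as a + a for a ∈ A (i.e. sums representable only with equal summands).
Enumerate pairs (a, a') with a < a' (symmetric, so each unordered pair gives one sum; this covers all a ≠ a'):
  -5 + -2 = -7
  -5 + -1 = -6
  -5 + 0 = -5
  -5 + 6 = 1
  -5 + 7 = 2
  -5 + 9 = 4
  -2 + -1 = -3
  -2 + 0 = -2
  -2 + 6 = 4
  -2 + 7 = 5
  -2 + 9 = 7
  -1 + 0 = -1
  -1 + 6 = 5
  -1 + 7 = 6
  -1 + 9 = 8
  0 + 6 = 6
  0 + 7 = 7
  0 + 9 = 9
  6 + 7 = 13
  6 + 9 = 15
  7 + 9 = 16
Collected distinct sums: {-7, -6, -5, -3, -2, -1, 1, 2, 4, 5, 6, 7, 8, 9, 13, 15, 16}
|A +̂ A| = 17
(Reference bound: |A +̂ A| ≥ 2|A| - 3 for |A| ≥ 2, with |A| = 7 giving ≥ 11.)

|A +̂ A| = 17


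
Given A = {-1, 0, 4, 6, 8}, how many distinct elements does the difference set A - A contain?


A - A = {a - a' : a, a' ∈ A}; |A| = 5.
Bounds: 2|A|-1 ≤ |A - A| ≤ |A|² - |A| + 1, i.e. 9 ≤ |A - A| ≤ 21.
Note: 0 ∈ A - A always (from a - a). The set is symmetric: if d ∈ A - A then -d ∈ A - A.
Enumerate nonzero differences d = a - a' with a > a' (then include -d):
Positive differences: {1, 2, 4, 5, 6, 7, 8, 9}
Full difference set: {0} ∪ (positive diffs) ∪ (negative diffs).
|A - A| = 1 + 2·8 = 17 (matches direct enumeration: 17).

|A - A| = 17


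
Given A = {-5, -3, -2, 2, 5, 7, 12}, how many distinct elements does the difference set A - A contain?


A - A = {a - a' : a, a' ∈ A}; |A| = 7.
Bounds: 2|A|-1 ≤ |A - A| ≤ |A|² - |A| + 1, i.e. 13 ≤ |A - A| ≤ 43.
Note: 0 ∈ A - A always (from a - a). The set is symmetric: if d ∈ A - A then -d ∈ A - A.
Enumerate nonzero differences d = a - a' with a > a' (then include -d):
Positive differences: {1, 2, 3, 4, 5, 7, 8, 9, 10, 12, 14, 15, 17}
Full difference set: {0} ∪ (positive diffs) ∪ (negative diffs).
|A - A| = 1 + 2·13 = 27 (matches direct enumeration: 27).

|A - A| = 27


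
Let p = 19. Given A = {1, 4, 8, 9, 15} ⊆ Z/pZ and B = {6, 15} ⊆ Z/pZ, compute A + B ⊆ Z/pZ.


Work in Z/19Z: reduce every sum a + b modulo 19.
Enumerate all 10 pairs:
a = 1: 1+6=7, 1+15=16
a = 4: 4+6=10, 4+15=0
a = 8: 8+6=14, 8+15=4
a = 9: 9+6=15, 9+15=5
a = 15: 15+6=2, 15+15=11
Distinct residues collected: {0, 2, 4, 5, 7, 10, 11, 14, 15, 16}
|A + B| = 10 (out of 19 total residues).

A + B = {0, 2, 4, 5, 7, 10, 11, 14, 15, 16}


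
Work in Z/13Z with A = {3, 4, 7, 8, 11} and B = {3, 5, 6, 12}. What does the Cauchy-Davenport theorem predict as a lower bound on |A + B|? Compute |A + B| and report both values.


Cauchy-Davenport: |A + B| ≥ min(p, |A| + |B| - 1) for A, B nonempty in Z/pZ.
|A| = 5, |B| = 4, p = 13.
CD lower bound = min(13, 5 + 4 - 1) = min(13, 8) = 8.
Compute A + B mod 13 directly:
a = 3: 3+3=6, 3+5=8, 3+6=9, 3+12=2
a = 4: 4+3=7, 4+5=9, 4+6=10, 4+12=3
a = 7: 7+3=10, 7+5=12, 7+6=0, 7+12=6
a = 8: 8+3=11, 8+5=0, 8+6=1, 8+12=7
a = 11: 11+3=1, 11+5=3, 11+6=4, 11+12=10
A + B = {0, 1, 2, 3, 4, 6, 7, 8, 9, 10, 11, 12}, so |A + B| = 12.
Verify: 12 ≥ 8? Yes ✓.

CD lower bound = 8, actual |A + B| = 12.


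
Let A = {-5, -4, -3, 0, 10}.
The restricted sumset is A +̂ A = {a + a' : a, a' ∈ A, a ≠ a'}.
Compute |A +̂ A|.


Restricted sumset: A +̂ A = {a + a' : a ∈ A, a' ∈ A, a ≠ a'}.
Equivalently, take A + A and drop any sum 2a that is achievable ONLY as a + a for a ∈ A (i.e. sums representable only with equal summands).
Enumerate pairs (a, a') with a < a' (symmetric, so each unordered pair gives one sum; this covers all a ≠ a'):
  -5 + -4 = -9
  -5 + -3 = -8
  -5 + 0 = -5
  -5 + 10 = 5
  -4 + -3 = -7
  -4 + 0 = -4
  -4 + 10 = 6
  -3 + 0 = -3
  -3 + 10 = 7
  0 + 10 = 10
Collected distinct sums: {-9, -8, -7, -5, -4, -3, 5, 6, 7, 10}
|A +̂ A| = 10
(Reference bound: |A +̂ A| ≥ 2|A| - 3 for |A| ≥ 2, with |A| = 5 giving ≥ 7.)

|A +̂ A| = 10


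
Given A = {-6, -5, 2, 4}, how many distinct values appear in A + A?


A + A = {a + a' : a, a' ∈ A}; |A| = 4.
General bounds: 2|A| - 1 ≤ |A + A| ≤ |A|(|A|+1)/2, i.e. 7 ≤ |A + A| ≤ 10.
Lower bound 2|A|-1 is attained iff A is an arithmetic progression.
Enumerate sums a + a' for a ≤ a' (symmetric, so this suffices):
a = -6: -6+-6=-12, -6+-5=-11, -6+2=-4, -6+4=-2
a = -5: -5+-5=-10, -5+2=-3, -5+4=-1
a = 2: 2+2=4, 2+4=6
a = 4: 4+4=8
Distinct sums: {-12, -11, -10, -4, -3, -2, -1, 4, 6, 8}
|A + A| = 10

|A + A| = 10


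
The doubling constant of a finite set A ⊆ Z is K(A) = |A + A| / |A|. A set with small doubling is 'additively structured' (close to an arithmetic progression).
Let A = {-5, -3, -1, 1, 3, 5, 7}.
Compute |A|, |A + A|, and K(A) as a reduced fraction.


|A| = 7.
Compute A + A by enumerating all 49 pairs.
A + A = {-10, -8, -6, -4, -2, 0, 2, 4, 6, 8, 10, 12, 14}, so |A + A| = 13.
K = |A + A| / |A| = 13/7 (already in lowest terms) ≈ 1.8571.
Reference: AP of size 7 gives K = 13/7 ≈ 1.8571; a fully generic set of size 7 gives K ≈ 4.0000.

|A| = 7, |A + A| = 13, K = 13/7.


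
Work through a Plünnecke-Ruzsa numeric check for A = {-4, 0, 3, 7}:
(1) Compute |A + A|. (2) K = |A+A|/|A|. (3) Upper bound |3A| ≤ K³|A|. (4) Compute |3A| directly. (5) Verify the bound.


|A| = 4.
Step 1: Compute A + A by enumerating all 16 pairs.
A + A = {-8, -4, -1, 0, 3, 6, 7, 10, 14}, so |A + A| = 9.
Step 2: Doubling constant K = |A + A|/|A| = 9/4 = 9/4 ≈ 2.2500.
Step 3: Plünnecke-Ruzsa gives |3A| ≤ K³·|A| = (2.2500)³ · 4 ≈ 45.5625.
Step 4: Compute 3A = A + A + A directly by enumerating all triples (a,b,c) ∈ A³; |3A| = 16.
Step 5: Check 16 ≤ 45.5625? Yes ✓.

K = 9/4, Plünnecke-Ruzsa bound K³|A| ≈ 45.5625, |3A| = 16, inequality holds.


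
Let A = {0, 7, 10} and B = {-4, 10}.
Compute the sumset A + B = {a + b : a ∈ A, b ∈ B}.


A + B = {a + b : a ∈ A, b ∈ B}.
Enumerate all |A|·|B| = 3·2 = 6 pairs (a, b) and collect distinct sums.
a = 0: 0+-4=-4, 0+10=10
a = 7: 7+-4=3, 7+10=17
a = 10: 10+-4=6, 10+10=20
Collecting distinct sums: A + B = {-4, 3, 6, 10, 17, 20}
|A + B| = 6

A + B = {-4, 3, 6, 10, 17, 20}


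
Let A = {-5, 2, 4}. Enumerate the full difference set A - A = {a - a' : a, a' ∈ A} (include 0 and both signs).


A - A = {a - a' : a, a' ∈ A}.
Compute a - a' for each ordered pair (a, a'):
a = -5: -5--5=0, -5-2=-7, -5-4=-9
a = 2: 2--5=7, 2-2=0, 2-4=-2
a = 4: 4--5=9, 4-2=2, 4-4=0
Collecting distinct values (and noting 0 appears from a-a):
A - A = {-9, -7, -2, 0, 2, 7, 9}
|A - A| = 7

A - A = {-9, -7, -2, 0, 2, 7, 9}


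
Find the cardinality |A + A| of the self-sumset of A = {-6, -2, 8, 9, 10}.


A + A = {a + a' : a, a' ∈ A}; |A| = 5.
General bounds: 2|A| - 1 ≤ |A + A| ≤ |A|(|A|+1)/2, i.e. 9 ≤ |A + A| ≤ 15.
Lower bound 2|A|-1 is attained iff A is an arithmetic progression.
Enumerate sums a + a' for a ≤ a' (symmetric, so this suffices):
a = -6: -6+-6=-12, -6+-2=-8, -6+8=2, -6+9=3, -6+10=4
a = -2: -2+-2=-4, -2+8=6, -2+9=7, -2+10=8
a = 8: 8+8=16, 8+9=17, 8+10=18
a = 9: 9+9=18, 9+10=19
a = 10: 10+10=20
Distinct sums: {-12, -8, -4, 2, 3, 4, 6, 7, 8, 16, 17, 18, 19, 20}
|A + A| = 14

|A + A| = 14


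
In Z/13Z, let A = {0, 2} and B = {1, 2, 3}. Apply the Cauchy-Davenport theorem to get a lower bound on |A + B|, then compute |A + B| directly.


Cauchy-Davenport: |A + B| ≥ min(p, |A| + |B| - 1) for A, B nonempty in Z/pZ.
|A| = 2, |B| = 3, p = 13.
CD lower bound = min(13, 2 + 3 - 1) = min(13, 4) = 4.
Compute A + B mod 13 directly:
a = 0: 0+1=1, 0+2=2, 0+3=3
a = 2: 2+1=3, 2+2=4, 2+3=5
A + B = {1, 2, 3, 4, 5}, so |A + B| = 5.
Verify: 5 ≥ 4? Yes ✓.

CD lower bound = 4, actual |A + B| = 5.


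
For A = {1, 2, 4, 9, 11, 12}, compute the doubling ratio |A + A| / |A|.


|A| = 6.
Compute A + A by enumerating all 36 pairs.
A + A = {2, 3, 4, 5, 6, 8, 10, 11, 12, 13, 14, 15, 16, 18, 20, 21, 22, 23, 24}, so |A + A| = 19.
K = |A + A| / |A| = 19/6 (already in lowest terms) ≈ 3.1667.
Reference: AP of size 6 gives K = 11/6 ≈ 1.8333; a fully generic set of size 6 gives K ≈ 3.5000.

|A| = 6, |A + A| = 19, K = 19/6.


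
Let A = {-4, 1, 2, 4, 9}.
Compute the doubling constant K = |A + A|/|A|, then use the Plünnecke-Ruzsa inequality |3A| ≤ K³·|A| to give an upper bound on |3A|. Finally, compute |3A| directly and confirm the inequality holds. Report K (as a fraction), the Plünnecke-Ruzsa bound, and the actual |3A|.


|A| = 5.
Step 1: Compute A + A by enumerating all 25 pairs.
A + A = {-8, -3, -2, 0, 2, 3, 4, 5, 6, 8, 10, 11, 13, 18}, so |A + A| = 14.
Step 2: Doubling constant K = |A + A|/|A| = 14/5 = 14/5 ≈ 2.8000.
Step 3: Plünnecke-Ruzsa gives |3A| ≤ K³·|A| = (2.8000)³ · 5 ≈ 109.7600.
Step 4: Compute 3A = A + A + A directly by enumerating all triples (a,b,c) ∈ A³; |3A| = 27.
Step 5: Check 27 ≤ 109.7600? Yes ✓.

K = 14/5, Plünnecke-Ruzsa bound K³|A| ≈ 109.7600, |3A| = 27, inequality holds.


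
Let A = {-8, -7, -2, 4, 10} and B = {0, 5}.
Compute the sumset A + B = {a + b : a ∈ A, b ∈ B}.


A + B = {a + b : a ∈ A, b ∈ B}.
Enumerate all |A|·|B| = 5·2 = 10 pairs (a, b) and collect distinct sums.
a = -8: -8+0=-8, -8+5=-3
a = -7: -7+0=-7, -7+5=-2
a = -2: -2+0=-2, -2+5=3
a = 4: 4+0=4, 4+5=9
a = 10: 10+0=10, 10+5=15
Collecting distinct sums: A + B = {-8, -7, -3, -2, 3, 4, 9, 10, 15}
|A + B| = 9

A + B = {-8, -7, -3, -2, 3, 4, 9, 10, 15}


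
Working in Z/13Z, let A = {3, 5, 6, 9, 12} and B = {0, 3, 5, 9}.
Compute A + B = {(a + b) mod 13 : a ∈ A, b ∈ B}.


Work in Z/13Z: reduce every sum a + b modulo 13.
Enumerate all 20 pairs:
a = 3: 3+0=3, 3+3=6, 3+5=8, 3+9=12
a = 5: 5+0=5, 5+3=8, 5+5=10, 5+9=1
a = 6: 6+0=6, 6+3=9, 6+5=11, 6+9=2
a = 9: 9+0=9, 9+3=12, 9+5=1, 9+9=5
a = 12: 12+0=12, 12+3=2, 12+5=4, 12+9=8
Distinct residues collected: {1, 2, 3, 4, 5, 6, 8, 9, 10, 11, 12}
|A + B| = 11 (out of 13 total residues).

A + B = {1, 2, 3, 4, 5, 6, 8, 9, 10, 11, 12}


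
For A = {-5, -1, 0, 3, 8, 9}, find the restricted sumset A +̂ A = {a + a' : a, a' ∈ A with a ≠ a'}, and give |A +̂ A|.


Restricted sumset: A +̂ A = {a + a' : a ∈ A, a' ∈ A, a ≠ a'}.
Equivalently, take A + A and drop any sum 2a that is achievable ONLY as a + a for a ∈ A (i.e. sums representable only with equal summands).
Enumerate pairs (a, a') with a < a' (symmetric, so each unordered pair gives one sum; this covers all a ≠ a'):
  -5 + -1 = -6
  -5 + 0 = -5
  -5 + 3 = -2
  -5 + 8 = 3
  -5 + 9 = 4
  -1 + 0 = -1
  -1 + 3 = 2
  -1 + 8 = 7
  -1 + 9 = 8
  0 + 3 = 3
  0 + 8 = 8
  0 + 9 = 9
  3 + 8 = 11
  3 + 9 = 12
  8 + 9 = 17
Collected distinct sums: {-6, -5, -2, -1, 2, 3, 4, 7, 8, 9, 11, 12, 17}
|A +̂ A| = 13
(Reference bound: |A +̂ A| ≥ 2|A| - 3 for |A| ≥ 2, with |A| = 6 giving ≥ 9.)

|A +̂ A| = 13


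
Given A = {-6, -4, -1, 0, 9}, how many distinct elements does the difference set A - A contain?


A - A = {a - a' : a, a' ∈ A}; |A| = 5.
Bounds: 2|A|-1 ≤ |A - A| ≤ |A|² - |A| + 1, i.e. 9 ≤ |A - A| ≤ 21.
Note: 0 ∈ A - A always (from a - a). The set is symmetric: if d ∈ A - A then -d ∈ A - A.
Enumerate nonzero differences d = a - a' with a > a' (then include -d):
Positive differences: {1, 2, 3, 4, 5, 6, 9, 10, 13, 15}
Full difference set: {0} ∪ (positive diffs) ∪ (negative diffs).
|A - A| = 1 + 2·10 = 21 (matches direct enumeration: 21).

|A - A| = 21


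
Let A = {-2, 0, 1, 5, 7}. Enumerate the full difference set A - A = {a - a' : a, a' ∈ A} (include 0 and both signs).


A - A = {a - a' : a, a' ∈ A}.
Compute a - a' for each ordered pair (a, a'):
a = -2: -2--2=0, -2-0=-2, -2-1=-3, -2-5=-7, -2-7=-9
a = 0: 0--2=2, 0-0=0, 0-1=-1, 0-5=-5, 0-7=-7
a = 1: 1--2=3, 1-0=1, 1-1=0, 1-5=-4, 1-7=-6
a = 5: 5--2=7, 5-0=5, 5-1=4, 5-5=0, 5-7=-2
a = 7: 7--2=9, 7-0=7, 7-1=6, 7-5=2, 7-7=0
Collecting distinct values (and noting 0 appears from a-a):
A - A = {-9, -7, -6, -5, -4, -3, -2, -1, 0, 1, 2, 3, 4, 5, 6, 7, 9}
|A - A| = 17

A - A = {-9, -7, -6, -5, -4, -3, -2, -1, 0, 1, 2, 3, 4, 5, 6, 7, 9}


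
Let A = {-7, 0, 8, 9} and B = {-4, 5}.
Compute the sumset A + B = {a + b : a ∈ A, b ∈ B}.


A + B = {a + b : a ∈ A, b ∈ B}.
Enumerate all |A|·|B| = 4·2 = 8 pairs (a, b) and collect distinct sums.
a = -7: -7+-4=-11, -7+5=-2
a = 0: 0+-4=-4, 0+5=5
a = 8: 8+-4=4, 8+5=13
a = 9: 9+-4=5, 9+5=14
Collecting distinct sums: A + B = {-11, -4, -2, 4, 5, 13, 14}
|A + B| = 7

A + B = {-11, -4, -2, 4, 5, 13, 14}


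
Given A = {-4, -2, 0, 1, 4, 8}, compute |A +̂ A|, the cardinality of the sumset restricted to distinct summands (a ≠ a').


Restricted sumset: A +̂ A = {a + a' : a ∈ A, a' ∈ A, a ≠ a'}.
Equivalently, take A + A and drop any sum 2a that is achievable ONLY as a + a for a ∈ A (i.e. sums representable only with equal summands).
Enumerate pairs (a, a') with a < a' (symmetric, so each unordered pair gives one sum; this covers all a ≠ a'):
  -4 + -2 = -6
  -4 + 0 = -4
  -4 + 1 = -3
  -4 + 4 = 0
  -4 + 8 = 4
  -2 + 0 = -2
  -2 + 1 = -1
  -2 + 4 = 2
  -2 + 8 = 6
  0 + 1 = 1
  0 + 4 = 4
  0 + 8 = 8
  1 + 4 = 5
  1 + 8 = 9
  4 + 8 = 12
Collected distinct sums: {-6, -4, -3, -2, -1, 0, 1, 2, 4, 5, 6, 8, 9, 12}
|A +̂ A| = 14
(Reference bound: |A +̂ A| ≥ 2|A| - 3 for |A| ≥ 2, with |A| = 6 giving ≥ 9.)

|A +̂ A| = 14


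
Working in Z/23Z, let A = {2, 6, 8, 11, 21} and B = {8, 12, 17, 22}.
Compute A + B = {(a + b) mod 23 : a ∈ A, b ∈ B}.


Work in Z/23Z: reduce every sum a + b modulo 23.
Enumerate all 20 pairs:
a = 2: 2+8=10, 2+12=14, 2+17=19, 2+22=1
a = 6: 6+8=14, 6+12=18, 6+17=0, 6+22=5
a = 8: 8+8=16, 8+12=20, 8+17=2, 8+22=7
a = 11: 11+8=19, 11+12=0, 11+17=5, 11+22=10
a = 21: 21+8=6, 21+12=10, 21+17=15, 21+22=20
Distinct residues collected: {0, 1, 2, 5, 6, 7, 10, 14, 15, 16, 18, 19, 20}
|A + B| = 13 (out of 23 total residues).

A + B = {0, 1, 2, 5, 6, 7, 10, 14, 15, 16, 18, 19, 20}


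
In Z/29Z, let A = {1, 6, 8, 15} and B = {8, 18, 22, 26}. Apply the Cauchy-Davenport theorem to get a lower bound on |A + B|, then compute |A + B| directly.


Cauchy-Davenport: |A + B| ≥ min(p, |A| + |B| - 1) for A, B nonempty in Z/pZ.
|A| = 4, |B| = 4, p = 29.
CD lower bound = min(29, 4 + 4 - 1) = min(29, 7) = 7.
Compute A + B mod 29 directly:
a = 1: 1+8=9, 1+18=19, 1+22=23, 1+26=27
a = 6: 6+8=14, 6+18=24, 6+22=28, 6+26=3
a = 8: 8+8=16, 8+18=26, 8+22=1, 8+26=5
a = 15: 15+8=23, 15+18=4, 15+22=8, 15+26=12
A + B = {1, 3, 4, 5, 8, 9, 12, 14, 16, 19, 23, 24, 26, 27, 28}, so |A + B| = 15.
Verify: 15 ≥ 7? Yes ✓.

CD lower bound = 7, actual |A + B| = 15.


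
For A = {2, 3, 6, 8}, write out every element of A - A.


A - A = {a - a' : a, a' ∈ A}.
Compute a - a' for each ordered pair (a, a'):
a = 2: 2-2=0, 2-3=-1, 2-6=-4, 2-8=-6
a = 3: 3-2=1, 3-3=0, 3-6=-3, 3-8=-5
a = 6: 6-2=4, 6-3=3, 6-6=0, 6-8=-2
a = 8: 8-2=6, 8-3=5, 8-6=2, 8-8=0
Collecting distinct values (and noting 0 appears from a-a):
A - A = {-6, -5, -4, -3, -2, -1, 0, 1, 2, 3, 4, 5, 6}
|A - A| = 13

A - A = {-6, -5, -4, -3, -2, -1, 0, 1, 2, 3, 4, 5, 6}


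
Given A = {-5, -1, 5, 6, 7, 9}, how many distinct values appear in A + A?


A + A = {a + a' : a, a' ∈ A}; |A| = 6.
General bounds: 2|A| - 1 ≤ |A + A| ≤ |A|(|A|+1)/2, i.e. 11 ≤ |A + A| ≤ 21.
Lower bound 2|A|-1 is attained iff A is an arithmetic progression.
Enumerate sums a + a' for a ≤ a' (symmetric, so this suffices):
a = -5: -5+-5=-10, -5+-1=-6, -5+5=0, -5+6=1, -5+7=2, -5+9=4
a = -1: -1+-1=-2, -1+5=4, -1+6=5, -1+7=6, -1+9=8
a = 5: 5+5=10, 5+6=11, 5+7=12, 5+9=14
a = 6: 6+6=12, 6+7=13, 6+9=15
a = 7: 7+7=14, 7+9=16
a = 9: 9+9=18
Distinct sums: {-10, -6, -2, 0, 1, 2, 4, 5, 6, 8, 10, 11, 12, 13, 14, 15, 16, 18}
|A + A| = 18

|A + A| = 18


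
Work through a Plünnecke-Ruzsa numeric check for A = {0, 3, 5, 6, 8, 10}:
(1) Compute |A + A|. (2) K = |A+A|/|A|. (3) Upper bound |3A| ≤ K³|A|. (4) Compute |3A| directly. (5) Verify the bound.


|A| = 6.
Step 1: Compute A + A by enumerating all 36 pairs.
A + A = {0, 3, 5, 6, 8, 9, 10, 11, 12, 13, 14, 15, 16, 18, 20}, so |A + A| = 15.
Step 2: Doubling constant K = |A + A|/|A| = 15/6 = 15/6 ≈ 2.5000.
Step 3: Plünnecke-Ruzsa gives |3A| ≤ K³·|A| = (2.5000)³ · 6 ≈ 93.7500.
Step 4: Compute 3A = A + A + A directly by enumerating all triples (a,b,c) ∈ A³; |3A| = 25.
Step 5: Check 25 ≤ 93.7500? Yes ✓.

K = 15/6, Plünnecke-Ruzsa bound K³|A| ≈ 93.7500, |3A| = 25, inequality holds.


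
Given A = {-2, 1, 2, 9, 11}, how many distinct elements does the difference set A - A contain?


A - A = {a - a' : a, a' ∈ A}; |A| = 5.
Bounds: 2|A|-1 ≤ |A - A| ≤ |A|² - |A| + 1, i.e. 9 ≤ |A - A| ≤ 21.
Note: 0 ∈ A - A always (from a - a). The set is symmetric: if d ∈ A - A then -d ∈ A - A.
Enumerate nonzero differences d = a - a' with a > a' (then include -d):
Positive differences: {1, 2, 3, 4, 7, 8, 9, 10, 11, 13}
Full difference set: {0} ∪ (positive diffs) ∪ (negative diffs).
|A - A| = 1 + 2·10 = 21 (matches direct enumeration: 21).

|A - A| = 21


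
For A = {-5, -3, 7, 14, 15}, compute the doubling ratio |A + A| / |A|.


|A| = 5.
Compute A + A by enumerating all 25 pairs.
A + A = {-10, -8, -6, 2, 4, 9, 10, 11, 12, 14, 21, 22, 28, 29, 30}, so |A + A| = 15.
K = |A + A| / |A| = 15/5 = 3/1 ≈ 3.0000.
Reference: AP of size 5 gives K = 9/5 ≈ 1.8000; a fully generic set of size 5 gives K ≈ 3.0000.

|A| = 5, |A + A| = 15, K = 15/5 = 3/1.


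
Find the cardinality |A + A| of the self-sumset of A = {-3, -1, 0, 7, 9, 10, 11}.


A + A = {a + a' : a, a' ∈ A}; |A| = 7.
General bounds: 2|A| - 1 ≤ |A + A| ≤ |A|(|A|+1)/2, i.e. 13 ≤ |A + A| ≤ 28.
Lower bound 2|A|-1 is attained iff A is an arithmetic progression.
Enumerate sums a + a' for a ≤ a' (symmetric, so this suffices):
a = -3: -3+-3=-6, -3+-1=-4, -3+0=-3, -3+7=4, -3+9=6, -3+10=7, -3+11=8
a = -1: -1+-1=-2, -1+0=-1, -1+7=6, -1+9=8, -1+10=9, -1+11=10
a = 0: 0+0=0, 0+7=7, 0+9=9, 0+10=10, 0+11=11
a = 7: 7+7=14, 7+9=16, 7+10=17, 7+11=18
a = 9: 9+9=18, 9+10=19, 9+11=20
a = 10: 10+10=20, 10+11=21
a = 11: 11+11=22
Distinct sums: {-6, -4, -3, -2, -1, 0, 4, 6, 7, 8, 9, 10, 11, 14, 16, 17, 18, 19, 20, 21, 22}
|A + A| = 21

|A + A| = 21


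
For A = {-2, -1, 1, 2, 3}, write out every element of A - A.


A - A = {a - a' : a, a' ∈ A}.
Compute a - a' for each ordered pair (a, a'):
a = -2: -2--2=0, -2--1=-1, -2-1=-3, -2-2=-4, -2-3=-5
a = -1: -1--2=1, -1--1=0, -1-1=-2, -1-2=-3, -1-3=-4
a = 1: 1--2=3, 1--1=2, 1-1=0, 1-2=-1, 1-3=-2
a = 2: 2--2=4, 2--1=3, 2-1=1, 2-2=0, 2-3=-1
a = 3: 3--2=5, 3--1=4, 3-1=2, 3-2=1, 3-3=0
Collecting distinct values (and noting 0 appears from a-a):
A - A = {-5, -4, -3, -2, -1, 0, 1, 2, 3, 4, 5}
|A - A| = 11

A - A = {-5, -4, -3, -2, -1, 0, 1, 2, 3, 4, 5}


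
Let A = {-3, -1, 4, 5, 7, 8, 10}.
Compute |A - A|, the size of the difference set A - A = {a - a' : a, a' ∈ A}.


A - A = {a - a' : a, a' ∈ A}; |A| = 7.
Bounds: 2|A|-1 ≤ |A - A| ≤ |A|² - |A| + 1, i.e. 13 ≤ |A - A| ≤ 43.
Note: 0 ∈ A - A always (from a - a). The set is symmetric: if d ∈ A - A then -d ∈ A - A.
Enumerate nonzero differences d = a - a' with a > a' (then include -d):
Positive differences: {1, 2, 3, 4, 5, 6, 7, 8, 9, 10, 11, 13}
Full difference set: {0} ∪ (positive diffs) ∪ (negative diffs).
|A - A| = 1 + 2·12 = 25 (matches direct enumeration: 25).

|A - A| = 25
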